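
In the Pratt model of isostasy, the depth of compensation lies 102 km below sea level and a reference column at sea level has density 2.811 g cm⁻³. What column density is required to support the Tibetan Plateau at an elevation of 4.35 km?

Pratt balance: ρ_ref D = ρ (D + h).
ρ = ρ_ref D/(D + h) = 2.811 × 102 km/(102 km + 4.35 km) = 2.7 g cm⁻³.

2.7 g cm⁻³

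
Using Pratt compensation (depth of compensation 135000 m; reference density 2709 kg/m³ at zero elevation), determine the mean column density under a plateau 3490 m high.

2640 kg/m³

Pratt balance: ρ_ref D = ρ (D + h).
ρ = ρ_ref D/(D + h) = 2709 × 135000 m/(135000 m + 3490 m) = 2640 kg/m³.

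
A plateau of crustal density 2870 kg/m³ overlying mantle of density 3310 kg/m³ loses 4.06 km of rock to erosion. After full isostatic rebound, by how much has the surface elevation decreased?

Rebound u = e ρ_c/ρ_m = 4.06 km × 2870/3310 = 3.52 km.
Net surface drop = e − u = 4.06 km − 3.52 km = e (ρ_m − ρ_c)/ρ_m = 0.54 km.

0.54 km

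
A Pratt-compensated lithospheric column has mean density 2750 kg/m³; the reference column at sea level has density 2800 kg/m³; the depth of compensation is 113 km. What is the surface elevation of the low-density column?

2.05 km

ρ_ref D = ρ (D + h) → h = D (ρ_ref − ρ)/ρ.
h = 113 km × (2800 − 2750)/2750 = 2.05 km.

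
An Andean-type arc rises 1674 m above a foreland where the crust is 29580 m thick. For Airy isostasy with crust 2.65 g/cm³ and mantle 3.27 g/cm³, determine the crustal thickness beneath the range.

38400 m

Root depth r = h ρ_c / (ρ_m − ρ_c) = 1674 m × 2.65 / 0.62 = 7155 m.
Total thickness = T + h + r = 29580 m + 1674 m + 7155 m = 38400 m.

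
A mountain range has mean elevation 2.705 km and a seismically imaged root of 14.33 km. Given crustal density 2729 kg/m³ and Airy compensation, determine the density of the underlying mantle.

Airy balance: ρ_c h = (ρ_m − ρ_c) r → ρ_m = ρ_c (1 + h/r).
ρ_m = 2729 × (1 + 2.705 km/14.33 km) = 3240 kg/m³.

3240 kg/m³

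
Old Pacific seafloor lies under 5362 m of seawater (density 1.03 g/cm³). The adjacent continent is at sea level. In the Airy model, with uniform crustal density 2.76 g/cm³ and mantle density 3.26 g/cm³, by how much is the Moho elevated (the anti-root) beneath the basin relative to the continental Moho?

Isostatic balance requires: replacing crust with seawater at the top is compensated by replacing crust with mantle at the base: d (ρ_c − ρ_w) = a (ρ_m − ρ_c).
a = d (ρ_c − ρ_w)/(ρ_m − ρ_c) = 5362 m × 1.73/0.5 = 18600 m.

18600 m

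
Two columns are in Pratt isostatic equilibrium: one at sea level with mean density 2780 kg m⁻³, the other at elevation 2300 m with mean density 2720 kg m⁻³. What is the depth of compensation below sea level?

104000 m

ρ_ref D = ρ (D + h) → D (ρ_ref − ρ) = ρ h.
D = ρ h/(ρ_ref − ρ) = 2720 × 2300 m/(2780 − 2720) = 104000 m.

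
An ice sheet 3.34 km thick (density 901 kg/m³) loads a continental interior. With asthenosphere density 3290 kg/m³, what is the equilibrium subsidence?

0.915 km

In Airy isostatic equilibrium: the ice load ρ_ice t is balanced by mantle displaced below, ρ_m s.
s = t ρ_ice / ρ_m = 3.34 km × 901/3290 = 0.915 km.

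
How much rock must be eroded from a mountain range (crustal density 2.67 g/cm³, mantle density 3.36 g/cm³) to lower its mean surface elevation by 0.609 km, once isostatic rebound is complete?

2.97 km

Net drop Δ = e − u = e − e ρ_c/ρ_m = e (ρ_m − ρ_c)/ρ_m.
e = Δ ρ_m/(ρ_m − ρ_c) = 0.609 km × 3.36/0.69 = 2.97 km.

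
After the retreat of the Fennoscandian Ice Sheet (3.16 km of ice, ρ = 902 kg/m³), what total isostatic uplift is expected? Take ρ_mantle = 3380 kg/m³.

Removing the load lets mantle flow back in; uplift u satisfies ρ_ice t = ρ_m u.
u = t ρ_ice/ρ_m = 3.16 km × 902/3380 = 0.843 km.

0.843 km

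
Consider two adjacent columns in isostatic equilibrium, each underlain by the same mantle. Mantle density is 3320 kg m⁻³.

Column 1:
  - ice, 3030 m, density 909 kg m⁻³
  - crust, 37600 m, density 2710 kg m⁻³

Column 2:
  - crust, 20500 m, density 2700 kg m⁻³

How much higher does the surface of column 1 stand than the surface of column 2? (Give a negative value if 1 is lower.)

For any compensation level in the mantle, the mantle terms cancel and isostasy reduces to e = (Σt_1 − Σt_2) − (Σ(ρt)_1 − Σ(ρt)_2) / ρ_m.
Σt_1 = 40630 m; Σt_2 = 20500 m; Σ(ρt)_1 = 104650270; Σ(ρt)_2 = 55350000 (in m·kg m⁻³).
e = (40630 − 20500) − (104650270 − 55350000) / 3320 = 5280 m.

5280 m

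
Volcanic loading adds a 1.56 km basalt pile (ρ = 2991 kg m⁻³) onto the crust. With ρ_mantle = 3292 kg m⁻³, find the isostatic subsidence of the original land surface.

Subaerial loading: s = t ρ_load / ρ_m.
s = 1.56 km × 2991/3292 = 1.42 km.

1.42 km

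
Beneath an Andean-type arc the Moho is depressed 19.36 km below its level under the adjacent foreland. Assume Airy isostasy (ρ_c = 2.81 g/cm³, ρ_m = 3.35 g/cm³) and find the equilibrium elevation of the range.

In Airy isostatic equilibrium: ρ_c h = (ρ_m − ρ_c) r.
h = r (ρ_m − ρ_c) / ρ_c = 19.36 km × (3.35 − 2.81) / 2.81 = 3.72 km.

3.72 km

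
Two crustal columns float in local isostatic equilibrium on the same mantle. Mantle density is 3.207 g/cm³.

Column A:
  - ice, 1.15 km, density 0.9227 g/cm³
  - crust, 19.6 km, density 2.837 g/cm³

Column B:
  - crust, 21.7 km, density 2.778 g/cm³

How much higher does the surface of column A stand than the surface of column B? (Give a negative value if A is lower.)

For any compensation level in the mantle, the mantle terms cancel and isostasy reduces to e = (Σt_A − Σt_B) − (Σ(ρt)_A − Σ(ρt)_B) / ρ_m.
Σt_A = 20.75 km; Σt_B = 21.7 km; Σ(ρt)_A = 56.666305; Σ(ρt)_B = 60.2826 (in km·g/cm³).
e = (20.75 − 21.7) − (56.666305 − 60.2826) / 3.207 = 0.178 km.

0.178 km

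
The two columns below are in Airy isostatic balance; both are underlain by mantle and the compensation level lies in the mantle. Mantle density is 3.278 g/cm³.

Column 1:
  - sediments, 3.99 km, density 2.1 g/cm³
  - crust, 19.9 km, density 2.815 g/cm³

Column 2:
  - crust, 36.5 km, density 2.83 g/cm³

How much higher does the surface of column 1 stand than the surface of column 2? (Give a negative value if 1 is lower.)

−0.744 km

For any compensation level in the mantle, the mantle terms cancel and isostasy reduces to e = (Σt_1 − Σt_2) − (Σ(ρt)_1 − Σ(ρt)_2) / ρ_m.
Σt_1 = 23.89 km; Σt_2 = 36.5 km; Σ(ρt)_1 = 64.3975; Σ(ρt)_2 = 103.295 (in km·g/cm³).
e = (23.89 − 36.5) − (64.3975 − 103.295) / 3.278 = −0.744 km.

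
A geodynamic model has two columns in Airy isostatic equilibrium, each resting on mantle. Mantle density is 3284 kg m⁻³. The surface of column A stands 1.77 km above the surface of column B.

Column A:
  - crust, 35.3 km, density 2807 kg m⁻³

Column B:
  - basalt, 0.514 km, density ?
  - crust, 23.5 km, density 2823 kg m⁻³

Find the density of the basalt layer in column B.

2910 kg m⁻³

Take the compensation level at the base of the deeper column (depth z_c below the surface of column A) and equate Σ ρ_i t_i down to z_c; mantle fills any gap and the z_c terms cancel.
Column A: 35.3×2807 + (z_c − 35.3)×3284
Column B: 1.77×0 + 0.514×ρ + 23.5×2823 + (z_c − 1.77 − 24.014)×3284
The z_c×3284 term appears on both sides and cancels. Collect the known terms of each column as K = Σ(ρt)_known − 3284 × (depth of known layers): K_A = 99087.1 − 3284×35.3 = −16838.1; K_B = 66340.5 − 3284×(1.77 + 24.014) = −18334.156.
Balance: K_A = K_B + 0.514×ρ, so ρ = (K_A − K_B)/0.514 = 1496.06/0.514 = 2910 kg m⁻³.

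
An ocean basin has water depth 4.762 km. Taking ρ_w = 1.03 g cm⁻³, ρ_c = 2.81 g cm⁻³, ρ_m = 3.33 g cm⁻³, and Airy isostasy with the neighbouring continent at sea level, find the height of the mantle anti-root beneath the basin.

Equating mass per unit area of the two columns: replacing crust with seawater at the top is compensated by replacing crust with mantle at the base: d (ρ_c − ρ_w) = a (ρ_m − ρ_c).
a = d (ρ_c − ρ_w)/(ρ_m − ρ_c) = 4.762 km × 1.78/0.52 = 16.3 km.

16.3 km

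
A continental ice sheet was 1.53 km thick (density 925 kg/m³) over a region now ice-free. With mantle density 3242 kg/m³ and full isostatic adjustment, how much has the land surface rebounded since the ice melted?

Removing the load lets mantle flow back in; uplift u satisfies ρ_ice t = ρ_m u.
u = t ρ_ice/ρ_m = 1.53 km × 925/3242 = 0.437 km.

0.437 km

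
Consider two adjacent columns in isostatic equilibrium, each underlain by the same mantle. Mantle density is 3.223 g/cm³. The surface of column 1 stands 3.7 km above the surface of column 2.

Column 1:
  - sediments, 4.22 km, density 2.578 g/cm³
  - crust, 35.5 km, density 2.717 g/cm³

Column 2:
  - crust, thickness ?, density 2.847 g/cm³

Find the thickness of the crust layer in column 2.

Take the compensation level at the base of the deeper column (depth z_c below the surface of column 1) and equate Σ ρ_i t_i down to z_c; mantle fills any gap and the z_c terms cancel.
Column 1: 4.22×2.578 + 35.5×2.717 + (z_c − 39.72)×3.223
Column 2: 3.7×0 + x×2.847 + (z_c − 3.7 − 0 − x)×3.223
The z_c×3.223 term appears on both sides and cancels. Collect the known terms of each column as K = Σ(ρt)_known − 3.223 × (depth of known layers): K_1 = 107.33266 − 3.223×39.72 = −20.6849; K_2 = 0 − 3.223×(3.7 + 0) = −11.9251.
Balance: K_1 = K_2 − x×(3.223 − 2.847), so x = (K_2 − K_1)/(3.223 − 2.847) = 8.7598/0.376 = 23.3 km.

23.3 km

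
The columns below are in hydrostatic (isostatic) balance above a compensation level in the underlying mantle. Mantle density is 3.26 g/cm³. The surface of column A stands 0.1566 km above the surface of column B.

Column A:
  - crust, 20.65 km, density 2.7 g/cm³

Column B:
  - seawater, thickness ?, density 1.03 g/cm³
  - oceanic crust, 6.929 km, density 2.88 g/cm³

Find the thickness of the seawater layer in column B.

3.78 km

Take the compensation level at the base of the deeper column (depth z_c below the surface of column A) and equate Σ ρ_i t_i down to z_c; mantle fills any gap and the z_c terms cancel.
Column A: 20.65×2.7 + (z_c − 20.65)×3.26
Column B: 0.1566×0 + x×1.03 + 6.929×2.88 + (z_c − 0.1566 − 6.929 − x)×3.26
The z_c×3.26 term appears on both sides and cancels. Collect the known terms of each column as K = Σ(ρt)_known − 3.26 × (depth of known layers): K_A = 55.755 − 3.26×20.65 = −11.564; K_B = 19.95552 − 3.26×(0.1566 + 6.929) = −3.143536.
Balance: K_A = K_B − x×(3.26 − 1.03), so x = (K_B − K_A)/(3.26 − 1.03) = 8.42046/2.23 = 3.78 km.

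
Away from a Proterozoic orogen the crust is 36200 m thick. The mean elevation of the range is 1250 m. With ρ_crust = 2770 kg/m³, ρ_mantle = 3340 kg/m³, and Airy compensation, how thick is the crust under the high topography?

43500 m

Root depth r = h ρ_c / (ρ_m − ρ_c) = 1250 m × 2770 / 570 = 6075 m.
Total thickness = T + h + r = 36200 m + 1250 m + 6075 m = 43500 m.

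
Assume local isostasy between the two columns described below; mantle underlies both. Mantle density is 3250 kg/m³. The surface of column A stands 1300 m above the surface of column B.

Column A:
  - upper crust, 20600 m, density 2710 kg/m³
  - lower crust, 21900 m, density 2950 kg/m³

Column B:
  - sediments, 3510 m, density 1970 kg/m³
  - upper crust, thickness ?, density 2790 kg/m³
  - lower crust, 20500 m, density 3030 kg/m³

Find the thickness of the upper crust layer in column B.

Take the compensation level at the base of the deeper column (depth z_c below the surface of column A) and equate Σ ρ_i t_i down to z_c; mantle fills any gap and the z_c terms cancel.
Column A: 20600×2710 + 21900×2950 + (z_c − 42500)×3250
Column B: 1300×0 + 3510×1970 + x×2790 + 20500×3030 + (z_c − 1300 − 24010 − x)×3250
The z_c×3250 term appears on both sides and cancels. Collect the known terms of each column as K = Σ(ρt)_known − 3250 × (depth of known layers): K_A = 120431000 − 3250×42500 = −17694000; K_B = 69029700 − 3250×(1300 + 24010) = −13227800.
Balance: K_A = K_B − x×(3250 − 2790), so x = (K_B − K_A)/(3250 − 2790) = 4466200/460 = 9710 m.

9710 m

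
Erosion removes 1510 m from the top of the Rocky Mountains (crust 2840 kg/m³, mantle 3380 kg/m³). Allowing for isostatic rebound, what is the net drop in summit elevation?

241 m

Rebound u = e ρ_c/ρ_m = 1510 m × 2840/3380 = 1269 m.
Net surface drop = e − u = 1510 m − 1269 m = e (ρ_m − ρ_c)/ρ_m = 241 m.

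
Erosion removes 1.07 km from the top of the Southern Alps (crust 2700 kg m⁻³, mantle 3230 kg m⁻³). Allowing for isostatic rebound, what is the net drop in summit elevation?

Rebound u = e ρ_c/ρ_m = 1.07 km × 2700/3230 = 0.8944 km.
Net surface drop = e − u = 1.07 km − 0.8944 km = e (ρ_m − ρ_c)/ρ_m = 0.176 km.

0.176 km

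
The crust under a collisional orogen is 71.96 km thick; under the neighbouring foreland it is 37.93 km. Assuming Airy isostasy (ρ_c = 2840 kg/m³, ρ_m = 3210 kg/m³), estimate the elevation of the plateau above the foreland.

Excess crust Δ = 71.96 km − 37.93 km = 34.03 km, split between elevation h and root r with h + r = Δ.
Airy balance ρ_c h = (ρ_m − ρ_c) r gives r = h ρ_c/(ρ_m − ρ_c), so h (1 + ρ_c/(ρ_m − ρ_c)) = Δ, i.e. h = Δ (ρ_m − ρ_c)/ρ_m.
h = 34.03 km × 370/3210 = 3.92 km.

3.92 km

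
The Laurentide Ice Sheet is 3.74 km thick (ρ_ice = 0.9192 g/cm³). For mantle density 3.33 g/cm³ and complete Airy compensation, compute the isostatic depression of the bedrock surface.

Isostatic balance requires: the ice load ρ_ice t is balanced by mantle displaced below, ρ_m s.
s = t ρ_ice / ρ_m = 3.74 km × 0.9192/3.33 = 1.03 km.

1.03 km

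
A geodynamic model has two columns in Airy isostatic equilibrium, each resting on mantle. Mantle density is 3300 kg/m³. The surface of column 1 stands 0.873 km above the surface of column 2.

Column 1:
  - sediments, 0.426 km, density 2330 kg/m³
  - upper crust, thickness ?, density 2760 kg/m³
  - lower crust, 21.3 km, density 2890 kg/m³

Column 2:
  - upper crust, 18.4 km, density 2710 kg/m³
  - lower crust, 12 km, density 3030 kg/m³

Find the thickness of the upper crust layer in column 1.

14.5 km

Take the compensation level at the base of the deeper column (depth z_c below the surface of column 1) and equate Σ ρ_i t_i down to z_c; mantle fills any gap and the z_c terms cancel.
Column 1: 0.426×2330 + x×2760 + 21.3×2890 + (z_c − 21.726 − x)×3300
Column 2: 0.873×0 + 18.4×2710 + 12×3030 + (z_c − 0.873 − 30.4)×3300
The z_c×3300 term appears on both sides and cancels. Collect the known terms of each column as K = Σ(ρt)_known − 3300 × (depth of known layers): K_1 = 62549.58 − 3300×21.726 = −9146.22; K_2 = 86224 − 3300×(0.873 + 30.4) = −16976.9.
Balance: K_1 − x×(3300 − 2760) = K_2, so x = (K_1 − K_2)/(3300 − 2760) = 7830.68/540 = 14.5 km.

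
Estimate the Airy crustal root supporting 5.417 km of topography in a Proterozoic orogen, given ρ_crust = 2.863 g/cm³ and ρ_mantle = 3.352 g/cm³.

For local isostatic compensation: the weight of the topography is balanced by the buoyancy of the root, ρ_c h = (ρ_m − ρ_c) r.
r = h · ρ_c / (ρ_m − ρ_c) = 5.417 km × 2.863 / (3.352 − 2.863) = 31.7 km.

31.7 km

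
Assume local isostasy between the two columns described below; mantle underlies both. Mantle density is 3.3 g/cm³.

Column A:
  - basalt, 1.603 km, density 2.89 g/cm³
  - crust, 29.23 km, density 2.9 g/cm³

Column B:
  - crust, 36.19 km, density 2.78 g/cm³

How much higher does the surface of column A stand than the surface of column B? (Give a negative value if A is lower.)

For any compensation level in the mantle, the mantle terms cancel and isostasy reduces to e = (Σt_A − Σt_B) − (Σ(ρt)_A − Σ(ρt)_B) / ρ_m.
Σt_A = 30.833 km; Σt_B = 36.19 km; Σ(ρt)_A = 89.39967; Σ(ρt)_B = 100.6082 (in km·g/cm³).
e = (30.833 − 36.19) − (89.39967 − 100.6082) / 3.3 = −1.96 km.

−1.96 km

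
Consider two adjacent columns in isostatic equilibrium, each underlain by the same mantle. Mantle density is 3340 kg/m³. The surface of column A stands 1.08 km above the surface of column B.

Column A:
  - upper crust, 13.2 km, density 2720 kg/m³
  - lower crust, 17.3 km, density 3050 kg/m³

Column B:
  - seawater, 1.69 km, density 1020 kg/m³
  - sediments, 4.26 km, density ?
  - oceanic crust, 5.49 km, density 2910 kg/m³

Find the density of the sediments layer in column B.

Take the compensation level at the base of the deeper column (depth z_c below the surface of column A) and equate Σ ρ_i t_i down to z_c; mantle fills any gap and the z_c terms cancel.
Column A: 13.2×2720 + 17.3×3050 + (z_c − 30.5)×3340
Column B: 1.08×0 + 1.69×1020 + 4.26×ρ + 5.49×2910 + (z_c − 1.08 − 11.44)×3340
The z_c×3340 term appears on both sides and cancels. Collect the known terms of each column as K = Σ(ρt)_known − 3340 × (depth of known layers): K_A = 88669 − 3340×30.5 = −13201; K_B = 17699.7 − 3340×(1.08 + 11.44) = −24117.1.
Balance: K_A = K_B + 4.26×ρ, so ρ = (K_A − K_B)/4.26 = 10916.1/4.26 = 2560 kg/m³.

2560 kg/m³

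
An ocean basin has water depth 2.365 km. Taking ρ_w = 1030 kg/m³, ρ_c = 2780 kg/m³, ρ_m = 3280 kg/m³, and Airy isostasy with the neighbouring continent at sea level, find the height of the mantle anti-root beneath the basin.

In Airy isostatic equilibrium: replacing crust with seawater at the top is compensated by replacing crust with mantle at the base: d (ρ_c − ρ_w) = a (ρ_m − ρ_c).
a = d (ρ_c − ρ_w)/(ρ_m − ρ_c) = 2.365 km × 1750/500 = 8.28 km.

8.28 km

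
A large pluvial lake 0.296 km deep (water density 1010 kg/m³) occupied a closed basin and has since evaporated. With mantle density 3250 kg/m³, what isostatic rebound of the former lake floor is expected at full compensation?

0.092 km

u = d ρ_w/ρ_m = 0.296 km × 1010/3250 = 0.092 km.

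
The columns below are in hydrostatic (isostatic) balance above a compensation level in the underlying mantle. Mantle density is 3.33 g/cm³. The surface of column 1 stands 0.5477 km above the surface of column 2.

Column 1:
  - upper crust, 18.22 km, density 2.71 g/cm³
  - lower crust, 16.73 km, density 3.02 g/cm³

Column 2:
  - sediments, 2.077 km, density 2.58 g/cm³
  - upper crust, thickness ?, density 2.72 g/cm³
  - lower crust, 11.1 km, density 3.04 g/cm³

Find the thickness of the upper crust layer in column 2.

16.2 km

Take the compensation level at the base of the deeper column (depth z_c below the surface of column 1) and equate Σ ρ_i t_i down to z_c; mantle fills any gap and the z_c terms cancel.
Column 1: 18.22×2.71 + 16.73×3.02 + (z_c − 34.95)×3.33
Column 2: 0.5477×0 + 2.077×2.58 + x×2.72 + 11.1×3.04 + (z_c − 0.5477 − 13.177 − x)×3.33
The z_c×3.33 term appears on both sides and cancels. Collect the known terms of each column as K = Σ(ρt)_known − 3.33 × (depth of known layers): K_1 = 99.9008 − 3.33×34.95 = −16.4827; K_2 = 39.10266 − 3.33×(0.5477 + 13.177) = −6.600591.
Balance: K_1 = K_2 − x×(3.33 − 2.72), so x = (K_2 − K_1)/(3.33 − 2.72) = 9.88211/0.61 = 16.2 km.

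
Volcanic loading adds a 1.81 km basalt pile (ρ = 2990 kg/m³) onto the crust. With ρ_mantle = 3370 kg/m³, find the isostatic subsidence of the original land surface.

1.61 km

Subaerial loading: s = t ρ_load / ρ_m.
s = 1.81 km × 2990/3370 = 1.61 km.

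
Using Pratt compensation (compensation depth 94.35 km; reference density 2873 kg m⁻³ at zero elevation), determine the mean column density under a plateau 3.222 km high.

2780 kg m⁻³

Pratt balance: ρ_ref D = ρ (D + h).
ρ = ρ_ref D/(D + h) = 2873 × 94.35 km/(94.35 km + 3.222 km) = 2780 kg m⁻³.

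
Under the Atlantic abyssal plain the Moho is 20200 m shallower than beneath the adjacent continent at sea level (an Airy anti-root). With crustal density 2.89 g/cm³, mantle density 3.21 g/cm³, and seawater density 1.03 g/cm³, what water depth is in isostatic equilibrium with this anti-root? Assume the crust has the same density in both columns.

3480 m

Replacing a thickness d of crust by seawater at the top must be balanced by replacing crust with mantle at the base: d (ρ_c − ρ_w) = a (ρ_m − ρ_c).
d = a (ρ_m − ρ_c)/(ρ_c − ρ_w) = 20200 m × 0.32/1.86 = 3480 m.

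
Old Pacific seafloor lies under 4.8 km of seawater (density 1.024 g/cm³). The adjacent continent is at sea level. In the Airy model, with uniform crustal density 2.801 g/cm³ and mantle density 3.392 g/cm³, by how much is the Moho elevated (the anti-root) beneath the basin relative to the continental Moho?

Balancing pressure at the compensation depth: replacing crust with seawater at the top is compensated by replacing crust with mantle at the base: d (ρ_c − ρ_w) = a (ρ_m − ρ_c).
a = d (ρ_c − ρ_w)/(ρ_m − ρ_c) = 4.8 km × 1.777/0.591 = 14.4 km.

14.4 km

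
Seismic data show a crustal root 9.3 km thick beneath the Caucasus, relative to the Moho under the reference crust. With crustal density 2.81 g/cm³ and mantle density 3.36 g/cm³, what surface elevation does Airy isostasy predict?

1.82 km

Equating mass per unit area of the two columns: ρ_c h = (ρ_m − ρ_c) r.
h = r (ρ_m − ρ_c) / ρ_c = 9.3 km × (3.36 − 2.81) / 2.81 = 1.82 km.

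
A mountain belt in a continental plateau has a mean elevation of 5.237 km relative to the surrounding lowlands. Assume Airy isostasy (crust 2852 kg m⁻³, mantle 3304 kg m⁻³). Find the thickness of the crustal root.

Isostatic balance requires: the weight of the topography is balanced by the buoyancy of the root, ρ_c h = (ρ_m − ρ_c) r.
r = h · ρ_c / (ρ_m − ρ_c) = 5.237 km × 2852 / (3304 − 2852) = 33 km.

33 km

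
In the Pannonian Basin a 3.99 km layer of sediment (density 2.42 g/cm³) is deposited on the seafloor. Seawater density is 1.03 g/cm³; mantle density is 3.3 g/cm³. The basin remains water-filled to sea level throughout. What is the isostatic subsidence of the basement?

2.44 km

Submarine loading: the sediment displaces seawater, and the subsidence is in turn flooded, so s (ρ_m − ρ_w) = t (ρ_sed − ρ_w).
s = 3.99 km × (2.42 − 1.03) / (3.3 − 1.03) = 2.44 km.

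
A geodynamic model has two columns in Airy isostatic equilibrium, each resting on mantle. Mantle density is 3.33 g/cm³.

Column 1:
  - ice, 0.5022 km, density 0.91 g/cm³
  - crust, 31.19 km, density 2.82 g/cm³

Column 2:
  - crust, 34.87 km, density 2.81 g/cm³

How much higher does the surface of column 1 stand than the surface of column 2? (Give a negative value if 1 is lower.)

For any compensation level in the mantle, the mantle terms cancel and isostasy reduces to e = (Σt_1 − Σt_2) − (Σ(ρt)_1 − Σ(ρt)_2) / ρ_m.
Σt_1 = 31.6922 km; Σt_2 = 34.87 km; Σ(ρt)_1 = 88.412802; Σ(ρt)_2 = 97.9847 (in km·g/cm³).
e = (31.6922 − 34.87) − (88.412802 − 97.9847) / 3.33 = −0.303 km.

−0.303 km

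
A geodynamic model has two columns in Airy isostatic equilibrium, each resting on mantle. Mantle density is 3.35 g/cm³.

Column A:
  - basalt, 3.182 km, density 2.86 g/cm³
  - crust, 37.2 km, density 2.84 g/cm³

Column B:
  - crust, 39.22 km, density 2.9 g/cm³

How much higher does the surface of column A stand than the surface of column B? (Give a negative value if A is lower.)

For any compensation level in the mantle, the mantle terms cancel and isostasy reduces to e = (Σt_A − Σt_B) − (Σ(ρt)_A − Σ(ρt)_B) / ρ_m.
Σt_A = 40.382 km; Σt_B = 39.22 km; Σ(ρt)_A = 114.74852; Σ(ρt)_B = 113.738 (in km·g/cm³).
e = (40.382 − 39.22) − (114.74852 − 113.738) / 3.35 = 0.86 km.

0.86 km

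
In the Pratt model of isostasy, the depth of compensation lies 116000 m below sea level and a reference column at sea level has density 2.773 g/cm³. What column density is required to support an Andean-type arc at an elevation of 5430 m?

Pratt balance: ρ_ref D = ρ (D + h).
ρ = ρ_ref D/(D + h) = 2.773 × 116000 m/(116000 m + 5430 m) = 2.65 g/cm³.

2.65 g/cm³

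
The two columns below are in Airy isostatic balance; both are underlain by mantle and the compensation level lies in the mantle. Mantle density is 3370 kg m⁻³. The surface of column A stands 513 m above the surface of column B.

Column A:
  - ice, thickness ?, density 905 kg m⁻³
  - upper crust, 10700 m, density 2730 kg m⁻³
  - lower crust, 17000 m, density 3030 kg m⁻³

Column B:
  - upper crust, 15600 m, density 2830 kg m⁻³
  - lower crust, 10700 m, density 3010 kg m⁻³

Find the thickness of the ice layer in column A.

559 m

Take the compensation level at the base of the deeper column (depth z_c below the surface of column A) and equate Σ ρ_i t_i down to z_c; mantle fills any gap and the z_c terms cancel.
Column A: x×905 + 10700×2730 + 17000×3030 + (z_c − 27700 − x)×3370
Column B: 513×0 + 15600×2830 + 10700×3010 + (z_c − 513 − 26300)×3370
The z_c×3370 term appears on both sides and cancels. Collect the known terms of each column as K = Σ(ρt)_known − 3370 × (depth of known layers): K_A = 80721000 − 3370×27700 = −12628000; K_B = 76355000 − 3370×(513 + 26300) = −14004810.
Balance: K_A − x×(3370 − 905) = K_B, so x = (K_A − K_B)/(3370 − 905) = 1376810/2465 = 559 m.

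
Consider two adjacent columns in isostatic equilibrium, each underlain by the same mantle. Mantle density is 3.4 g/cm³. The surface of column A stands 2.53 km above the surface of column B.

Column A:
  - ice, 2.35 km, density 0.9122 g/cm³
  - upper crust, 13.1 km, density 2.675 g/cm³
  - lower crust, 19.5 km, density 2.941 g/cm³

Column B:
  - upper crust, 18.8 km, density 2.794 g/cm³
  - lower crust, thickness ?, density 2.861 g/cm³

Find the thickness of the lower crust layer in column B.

7.98 km

Take the compensation level at the base of the deeper column (depth z_c below the surface of column A) and equate Σ ρ_i t_i down to z_c; mantle fills any gap and the z_c terms cancel.
Column A: 2.35×0.9122 + 13.1×2.675 + 19.5×2.941 + (z_c − 34.95)×3.4
Column B: 2.53×0 + 18.8×2.794 + x×2.861 + (z_c − 2.53 − 18.8 − x)×3.4
The z_c×3.4 term appears on both sides and cancels. Collect the known terms of each column as K = Σ(ρt)_known − 3.4 × (depth of known layers): K_A = 94.53567 − 3.4×34.95 = −24.29433; K_B = 52.5272 − 3.4×(2.53 + 18.8) = −19.9948.
Balance: K_A = K_B − x×(3.4 − 2.861), so x = (K_B − K_A)/(3.4 − 2.861) = 4.29953/0.539 = 7.98 km.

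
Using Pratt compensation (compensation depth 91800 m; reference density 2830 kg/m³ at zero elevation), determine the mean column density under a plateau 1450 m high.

Pratt balance: ρ_ref D = ρ (D + h).
ρ = ρ_ref D/(D + h) = 2830 × 91800 m/(91800 m + 1450 m) = 2790 kg/m³.

2790 kg/m³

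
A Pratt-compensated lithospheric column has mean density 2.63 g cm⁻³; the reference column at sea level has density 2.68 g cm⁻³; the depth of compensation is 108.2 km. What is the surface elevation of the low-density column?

2.06 km

ρ_ref D = ρ (D + h) → h = D (ρ_ref − ρ)/ρ.
h = 108.2 km × (2.68 − 2.63)/2.63 = 2.06 km.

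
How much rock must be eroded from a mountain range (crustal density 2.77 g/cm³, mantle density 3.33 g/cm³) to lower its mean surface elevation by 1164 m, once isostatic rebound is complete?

Net drop Δ = e − u = e − e ρ_c/ρ_m = e (ρ_m − ρ_c)/ρ_m.
e = Δ ρ_m/(ρ_m − ρ_c) = 1164 m × 3.33/0.56 = 6920 m.

6920 m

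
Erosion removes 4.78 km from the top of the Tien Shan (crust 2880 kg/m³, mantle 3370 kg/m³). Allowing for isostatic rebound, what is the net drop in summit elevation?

0.695 km

Rebound u = e ρ_c/ρ_m = 4.78 km × 2880/3370 = 4.085 km.
Net surface drop = e − u = 4.78 km − 4.085 km = e (ρ_m − ρ_c)/ρ_m = 0.695 km.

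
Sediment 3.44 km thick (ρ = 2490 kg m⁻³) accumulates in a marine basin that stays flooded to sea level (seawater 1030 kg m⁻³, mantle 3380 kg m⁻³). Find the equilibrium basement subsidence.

Submarine loading: the sediment displaces seawater, and the subsidence is in turn flooded, so s (ρ_m − ρ_w) = t (ρ_sed − ρ_w).
s = 3.44 km × (2490 − 1030) / (3380 − 1030) = 2.14 km.

2.14 km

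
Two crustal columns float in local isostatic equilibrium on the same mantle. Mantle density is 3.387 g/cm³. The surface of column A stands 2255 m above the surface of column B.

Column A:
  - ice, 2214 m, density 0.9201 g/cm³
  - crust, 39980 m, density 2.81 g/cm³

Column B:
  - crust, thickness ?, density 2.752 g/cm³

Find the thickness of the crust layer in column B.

Take the compensation level at the base of the deeper column (depth z_c below the surface of column A) and equate Σ ρ_i t_i down to z_c; mantle fills any gap and the z_c terms cancel.
Column A: 2214×0.9201 + 39980×2.81 + (z_c − 42194)×3.387
Column B: 2255×0 + x×2.752 + (z_c − 2255 − 0 − x)×3.387
The z_c×3.387 term appears on both sides and cancels. Collect the known terms of each column as K = Σ(ρt)_known − 3.387 × (depth of known layers): K_A = 114380.901 − 3.387×42194 = −28530.1766; K_B = 0 − 3.387×(2255 + 0) = −7637.685.
Balance: K_A = K_B − x×(3.387 − 2.752), so x = (K_B − K_A)/(3.387 − 2.752) = 20892.5/0.635 = 32900 m.

32900 m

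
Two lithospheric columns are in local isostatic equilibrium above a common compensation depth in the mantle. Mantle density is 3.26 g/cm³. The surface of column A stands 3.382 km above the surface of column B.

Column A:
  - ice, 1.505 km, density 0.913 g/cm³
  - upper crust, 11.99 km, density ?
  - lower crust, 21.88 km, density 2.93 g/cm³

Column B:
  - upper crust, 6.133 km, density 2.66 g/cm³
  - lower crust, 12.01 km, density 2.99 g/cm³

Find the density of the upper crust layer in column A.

Take the compensation level at the base of the deeper column (depth z_c below the surface of column A) and equate Σ ρ_i t_i down to z_c; mantle fills any gap and the z_c terms cancel.
Column A: 1.505×0.913 + 11.99×ρ + 21.88×2.93 + (z_c − 35.375)×3.26
Column B: 3.382×0 + 6.133×2.66 + 12.01×2.99 + (z_c − 3.382 − 18.143)×3.26
The z_c×3.26 term appears on both sides and cancels. Collect the known terms of each column as K = Σ(ρt)_known − 3.26 × (depth of known layers): K_A = 65.482465 − 3.26×35.375 = −49.840035; K_B = 52.22368 − 3.26×(3.382 + 18.143) = −17.94782.
Balance: K_A + 11.99×ρ = K_B, so ρ = (K_B − K_A)/11.99 = 31.8922/11.99 = 2.66 g/cm³.

2.66 g/cm³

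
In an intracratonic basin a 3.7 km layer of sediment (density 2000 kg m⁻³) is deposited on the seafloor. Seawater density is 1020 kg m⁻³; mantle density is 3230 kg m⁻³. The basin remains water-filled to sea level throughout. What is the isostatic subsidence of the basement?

1.64 km

Submarine loading: the sediment displaces seawater, and the subsidence is in turn flooded, so s (ρ_m − ρ_w) = t (ρ_sed − ρ_w).
s = 3.7 km × (2000 − 1020) / (3230 − 1020) = 1.64 km.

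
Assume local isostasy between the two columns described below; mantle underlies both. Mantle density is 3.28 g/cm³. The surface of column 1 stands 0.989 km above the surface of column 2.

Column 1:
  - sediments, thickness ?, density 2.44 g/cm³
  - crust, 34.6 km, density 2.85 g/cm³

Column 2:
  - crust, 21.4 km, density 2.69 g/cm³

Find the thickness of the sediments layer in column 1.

Take the compensation level at the base of the deeper column (depth z_c below the surface of column 1) and equate Σ ρ_i t_i down to z_c; mantle fills any gap and the z_c terms cancel.
Column 1: x×2.44 + 34.6×2.85 + (z_c − 34.6 − x)×3.28
Column 2: 0.989×0 + 21.4×2.69 + (z_c − 0.989 − 21.4)×3.28
The z_c×3.28 term appears on both sides and cancels. Collect the known terms of each column as K = Σ(ρt)_known − 3.28 × (depth of known layers): K_1 = 98.61 − 3.28×34.6 = −14.878; K_2 = 57.566 − 3.28×(0.989 + 21.4) = −15.86992.
Balance: K_1 − x×(3.28 − 2.44) = K_2, so x = (K_1 − K_2)/(3.28 − 2.44) = 0.99192/0.84 = 1.18 km.

1.18 km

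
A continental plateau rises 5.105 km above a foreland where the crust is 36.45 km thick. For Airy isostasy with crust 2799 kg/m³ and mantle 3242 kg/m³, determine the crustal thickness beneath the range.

Root depth r = h ρ_c / (ρ_m − ρ_c) = 5.105 km × 2799 / 443 = 32.25 km.
Total thickness = T + h + r = 36.45 km + 5.105 km + 32.25 km = 73.8 km.

73.8 km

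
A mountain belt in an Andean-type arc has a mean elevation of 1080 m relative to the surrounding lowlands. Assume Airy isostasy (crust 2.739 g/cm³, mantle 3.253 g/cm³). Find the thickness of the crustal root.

5760 m

Balancing pressure at the compensation depth: the weight of the topography is balanced by the buoyancy of the root, ρ_c h = (ρ_m − ρ_c) r.
r = h · ρ_c / (ρ_m − ρ_c) = 1080 m × 2.739 / (3.253 − 2.739) = 5760 m.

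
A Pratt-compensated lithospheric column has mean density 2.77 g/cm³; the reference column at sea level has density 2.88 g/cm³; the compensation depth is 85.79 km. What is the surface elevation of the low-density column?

3.41 km

ρ_ref D = ρ (D + h) → h = D (ρ_ref − ρ)/ρ.
h = 85.79 km × (2.88 − 2.77)/2.77 = 3.41 km.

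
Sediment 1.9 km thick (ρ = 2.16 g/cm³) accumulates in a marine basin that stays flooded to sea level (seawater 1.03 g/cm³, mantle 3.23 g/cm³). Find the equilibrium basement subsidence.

Submarine loading: the sediment displaces seawater, and the subsidence is in turn flooded, so s (ρ_m − ρ_w) = t (ρ_sed − ρ_w).
s = 1.9 km × (2.16 − 1.03) / (3.23 − 1.03) = 0.976 km.

0.976 km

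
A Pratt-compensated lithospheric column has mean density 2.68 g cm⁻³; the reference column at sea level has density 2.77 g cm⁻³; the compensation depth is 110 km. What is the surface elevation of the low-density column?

3.69 km

ρ_ref D = ρ (D + h) → h = D (ρ_ref − ρ)/ρ.
h = 110 km × (2.77 − 2.68)/2.68 = 3.69 km.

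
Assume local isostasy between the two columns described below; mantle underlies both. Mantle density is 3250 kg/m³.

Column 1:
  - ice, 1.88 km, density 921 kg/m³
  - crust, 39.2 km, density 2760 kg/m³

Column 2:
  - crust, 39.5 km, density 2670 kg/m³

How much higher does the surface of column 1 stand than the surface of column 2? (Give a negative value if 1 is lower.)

0.208 km

For any compensation level in the mantle, the mantle terms cancel and isostasy reduces to e = (Σt_1 − Σt_2) − (Σ(ρt)_1 − Σ(ρt)_2) / ρ_m.
Σt_1 = 41.08 km; Σt_2 = 39.5 km; Σ(ρt)_1 = 109923.48; Σ(ρt)_2 = 105465 (in km·kg/m³).
e = (41.08 − 39.5) − (109923.48 − 105465) / 3250 = 0.208 km.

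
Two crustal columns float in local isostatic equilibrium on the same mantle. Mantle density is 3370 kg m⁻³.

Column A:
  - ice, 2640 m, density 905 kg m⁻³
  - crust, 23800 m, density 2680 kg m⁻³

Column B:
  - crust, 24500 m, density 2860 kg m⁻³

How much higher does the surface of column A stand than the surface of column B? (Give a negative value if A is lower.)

3100 m

For any compensation level in the mantle, the mantle terms cancel and isostasy reduces to e = (Σt_A − Σt_B) − (Σ(ρt)_A − Σ(ρt)_B) / ρ_m.
Σt_A = 26440 m; Σt_B = 24500 m; Σ(ρt)_A = 66173200; Σ(ρt)_B = 70070000 (in m·kg m⁻³).
e = (26440 − 24500) − (66173200 − 70070000) / 3370 = 3100 m.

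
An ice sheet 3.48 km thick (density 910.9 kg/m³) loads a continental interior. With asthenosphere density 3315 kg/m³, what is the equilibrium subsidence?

By Archimedes' principle applied to the lithosphere: the ice load ρ_ice t is balanced by mantle displaced below, ρ_m s.
s = t ρ_ice / ρ_m = 3.48 km × 910.9/3315 = 0.956 km.

0.956 km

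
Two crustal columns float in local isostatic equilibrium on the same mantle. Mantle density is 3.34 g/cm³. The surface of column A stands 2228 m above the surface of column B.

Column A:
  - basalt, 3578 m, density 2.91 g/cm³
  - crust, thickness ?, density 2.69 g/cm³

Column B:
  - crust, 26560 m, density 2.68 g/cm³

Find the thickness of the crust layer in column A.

36100 m

Take the compensation level at the base of the deeper column (depth z_c below the surface of column A) and equate Σ ρ_i t_i down to z_c; mantle fills any gap and the z_c terms cancel.
Column A: 3578×2.91 + x×2.69 + (z_c − 3578 − x)×3.34
Column B: 2228×0 + 26560×2.68 + (z_c − 2228 − 26560)×3.34
The z_c×3.34 term appears on both sides and cancels. Collect the known terms of each column as K = Σ(ρt)_known − 3.34 × (depth of known layers): K_A = 10411.98 − 3.34×3578 = −1538.54; K_B = 71180.8 − 3.34×(2228 + 26560) = −24971.12.
Balance: K_A − x×(3.34 − 2.69) = K_B, so x = (K_A − K_B)/(3.34 − 2.69) = 23432.6/0.65 = 36100 m.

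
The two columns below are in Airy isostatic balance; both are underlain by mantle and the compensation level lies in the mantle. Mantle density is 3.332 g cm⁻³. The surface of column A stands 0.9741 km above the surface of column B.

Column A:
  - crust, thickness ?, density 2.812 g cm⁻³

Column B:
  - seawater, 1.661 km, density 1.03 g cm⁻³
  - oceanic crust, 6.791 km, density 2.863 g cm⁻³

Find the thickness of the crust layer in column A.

Take the compensation level at the base of the deeper column (depth z_c below the surface of column A) and equate Σ ρ_i t_i down to z_c; mantle fills any gap and the z_c terms cancel.
Column A: x×2.812 + (z_c − 0 − x)×3.332
Column B: 0.9741×0 + 1.661×1.03 + 6.791×2.863 + (z_c − 0.9741 − 8.452)×3.332
The z_c×3.332 term appears on both sides and cancels. Collect the known terms of each column as K = Σ(ρt)_known − 3.332 × (depth of known layers): K_A = 0 − 3.332×0 = 0; K_B = 21.153463 − 3.332×(0.9741 + 8.452) = −10.2543022.
Balance: K_A − x×(3.332 − 2.812) = K_B, so x = (K_A − K_B)/(3.332 − 2.812) = 10.2543/0.52 = 19.7 km.

19.7 km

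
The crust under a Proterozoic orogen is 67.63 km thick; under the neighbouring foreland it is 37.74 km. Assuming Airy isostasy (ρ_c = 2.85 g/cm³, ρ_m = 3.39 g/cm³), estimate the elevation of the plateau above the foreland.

Excess crust Δ = 67.63 km − 37.74 km = 29.89 km, split between elevation h and root r with h + r = Δ.
Airy balance ρ_c h = (ρ_m − ρ_c) r gives r = h ρ_c/(ρ_m − ρ_c), so h (1 + ρ_c/(ρ_m − ρ_c)) = Δ, i.e. h = Δ (ρ_m − ρ_c)/ρ_m.
h = 29.89 km × 0.54/3.39 = 4.76 km.

4.76 km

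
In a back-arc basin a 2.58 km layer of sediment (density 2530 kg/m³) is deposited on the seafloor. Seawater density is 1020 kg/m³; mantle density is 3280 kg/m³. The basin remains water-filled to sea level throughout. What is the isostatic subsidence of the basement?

Submarine loading: the sediment displaces seawater, and the subsidence is in turn flooded, so s (ρ_m − ρ_w) = t (ρ_sed − ρ_w).
s = 2.58 km × (2530 − 1020) / (3280 − 1020) = 1.72 km.

1.72 km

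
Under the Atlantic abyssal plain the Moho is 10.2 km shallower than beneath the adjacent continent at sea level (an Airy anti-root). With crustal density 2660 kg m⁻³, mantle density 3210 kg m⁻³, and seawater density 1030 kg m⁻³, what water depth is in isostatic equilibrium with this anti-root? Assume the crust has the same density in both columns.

Replacing a thickness d of crust by seawater at the top must be balanced by replacing crust with mantle at the base: d (ρ_c − ρ_w) = a (ρ_m − ρ_c).
d = a (ρ_m − ρ_c)/(ρ_c − ρ_w) = 10.2 km × 550/1630 = 3.44 km.

3.44 km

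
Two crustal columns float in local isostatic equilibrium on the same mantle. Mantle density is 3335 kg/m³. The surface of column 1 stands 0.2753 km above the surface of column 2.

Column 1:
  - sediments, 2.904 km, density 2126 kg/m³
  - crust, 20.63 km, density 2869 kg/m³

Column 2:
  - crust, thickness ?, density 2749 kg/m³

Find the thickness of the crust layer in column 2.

Take the compensation level at the base of the deeper column (depth z_c below the surface of column 1) and equate Σ ρ_i t_i down to z_c; mantle fills any gap and the z_c terms cancel.
Column 1: 2.904×2126 + 20.63×2869 + (z_c − 23.534)×3335
Column 2: 0.2753×0 + x×2749 + (z_c − 0.2753 − 0 − x)×3335
The z_c×3335 term appears on both sides and cancels. Collect the known terms of each column as K = Σ(ρt)_known − 3335 × (depth of known layers): K_1 = 65361.374 − 3335×23.534 = −13124.516; K_2 = 0 − 3335×(0.2753 + 0) = −918.1255.
Balance: K_1 = K_2 − x×(3335 − 2749), so x = (K_2 − K_1)/(3335 − 2749) = 12206.4/586 = 20.8 km.

20.8 km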